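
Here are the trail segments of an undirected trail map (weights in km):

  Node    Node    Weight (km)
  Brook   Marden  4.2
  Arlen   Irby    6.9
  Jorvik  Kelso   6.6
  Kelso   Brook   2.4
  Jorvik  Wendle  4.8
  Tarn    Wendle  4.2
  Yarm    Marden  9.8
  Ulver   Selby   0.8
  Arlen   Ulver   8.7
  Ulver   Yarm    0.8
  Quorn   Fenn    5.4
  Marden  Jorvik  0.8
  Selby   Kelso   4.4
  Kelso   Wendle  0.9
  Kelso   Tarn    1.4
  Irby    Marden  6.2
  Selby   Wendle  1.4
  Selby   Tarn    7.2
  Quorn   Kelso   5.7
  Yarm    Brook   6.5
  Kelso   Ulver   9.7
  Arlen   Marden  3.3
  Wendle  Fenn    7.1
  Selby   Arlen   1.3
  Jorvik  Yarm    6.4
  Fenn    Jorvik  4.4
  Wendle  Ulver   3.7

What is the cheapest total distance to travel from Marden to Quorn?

Running Dijkstra from Marden:
Marden: 0
Jorvik: 0.8  (via Marden)
Arlen: 3.3  (via Marden)
Brook: 4.2  (via Marden)
Selby: 4.6  (via Arlen)
Fenn: 5.2  (via Jorvik)
Ulver: 5.4  (via Selby)
Wendle: 5.6  (via Jorvik)
Irby: 6.2  (via Marden)
Yarm: 6.2  (via Ulver)
Kelso: 6.5  (via Wendle)
Tarn: 7.9  (via Kelso)
Quorn: 10.6  (via Fenn)
Shortest route: Marden–Jorvik–Fenn–Quorn = 10.6 km.

10.6 km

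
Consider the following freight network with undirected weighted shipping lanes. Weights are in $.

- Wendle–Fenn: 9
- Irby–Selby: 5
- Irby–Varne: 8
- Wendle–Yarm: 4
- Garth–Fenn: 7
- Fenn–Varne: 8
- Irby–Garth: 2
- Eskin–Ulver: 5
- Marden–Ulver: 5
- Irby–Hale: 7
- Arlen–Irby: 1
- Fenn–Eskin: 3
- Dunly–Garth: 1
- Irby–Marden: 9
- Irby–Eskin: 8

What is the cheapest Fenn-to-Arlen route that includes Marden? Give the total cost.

$23

Shortest Fenn→Marden: Fenn → Eskin → Ulver → Marden = 13
Shortest Marden→Arlen: Marden → Irby → Arlen = 10
Total via Marden: 13 + 10 = $23.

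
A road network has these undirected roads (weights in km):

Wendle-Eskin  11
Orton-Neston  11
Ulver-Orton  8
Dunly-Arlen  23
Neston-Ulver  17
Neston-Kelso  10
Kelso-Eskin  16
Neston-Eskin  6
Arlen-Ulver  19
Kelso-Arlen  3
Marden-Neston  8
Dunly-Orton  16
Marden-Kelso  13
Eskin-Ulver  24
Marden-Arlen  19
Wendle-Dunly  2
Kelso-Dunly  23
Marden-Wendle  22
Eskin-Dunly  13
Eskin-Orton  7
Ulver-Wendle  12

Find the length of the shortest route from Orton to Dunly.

16 km

Enumerating some paths:
Orton - Eskin - Wendle - Dunly: 7+11+2 = 20
Orton - Dunly: 16 = 16
Cheapest is Orton - Dunly at 16 km.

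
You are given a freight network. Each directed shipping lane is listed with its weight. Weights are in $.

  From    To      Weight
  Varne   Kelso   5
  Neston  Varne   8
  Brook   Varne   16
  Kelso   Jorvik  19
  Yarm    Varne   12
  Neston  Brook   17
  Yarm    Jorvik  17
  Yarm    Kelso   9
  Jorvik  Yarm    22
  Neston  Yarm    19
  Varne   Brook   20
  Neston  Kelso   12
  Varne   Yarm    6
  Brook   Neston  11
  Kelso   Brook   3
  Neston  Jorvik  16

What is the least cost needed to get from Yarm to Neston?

$23

Settle nodes by increasing distance from Yarm:
Yarm: 0
Kelso: 9  (via Yarm)
Brook: 12  (via Kelso)
Varne: 12  (via Yarm)
Jorvik: 17  (via Yarm)
Neston: 23  (via Brook)
Shortest route: Yarm → Kelso → Brook → Neston = $23.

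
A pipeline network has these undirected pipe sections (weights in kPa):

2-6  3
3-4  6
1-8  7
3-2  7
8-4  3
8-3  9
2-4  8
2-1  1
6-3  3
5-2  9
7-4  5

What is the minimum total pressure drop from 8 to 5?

Enumerating some paths:
8–1–2–5: 7+1+9 = 17
8–3–6–2–5: 9+3+3+9 = 24
8–4–2–5: 3+8+9 = 20
Cheapest is 8–1–2–5 at 17 kPa.

17 kPa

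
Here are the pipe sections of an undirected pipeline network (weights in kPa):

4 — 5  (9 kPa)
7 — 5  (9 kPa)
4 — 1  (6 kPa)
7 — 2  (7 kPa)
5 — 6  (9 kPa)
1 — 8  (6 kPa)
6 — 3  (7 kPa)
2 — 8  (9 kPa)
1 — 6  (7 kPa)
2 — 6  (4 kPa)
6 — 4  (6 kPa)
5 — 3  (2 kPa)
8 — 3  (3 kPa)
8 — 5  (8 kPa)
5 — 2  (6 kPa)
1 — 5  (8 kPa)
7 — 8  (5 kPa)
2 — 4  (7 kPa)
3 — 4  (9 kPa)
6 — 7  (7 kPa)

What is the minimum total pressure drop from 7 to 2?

7 kPa

Candidate routes:
7 → 6 → 2: 7+4 = 11
7 → 2: 7 = 7
The minimum is 7 kPa via 7 → 2.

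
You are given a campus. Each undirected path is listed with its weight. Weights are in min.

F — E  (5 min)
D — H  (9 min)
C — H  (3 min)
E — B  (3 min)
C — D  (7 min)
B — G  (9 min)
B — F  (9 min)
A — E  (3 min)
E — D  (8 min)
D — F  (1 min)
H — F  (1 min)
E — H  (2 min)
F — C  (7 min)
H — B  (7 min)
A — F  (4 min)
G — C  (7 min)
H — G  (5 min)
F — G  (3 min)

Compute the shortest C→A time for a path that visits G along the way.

Shortest C→G: C → G = 7
Shortest G→A: G → F → A = 7
Total via G: 7 + 7 = 14 min.

14 min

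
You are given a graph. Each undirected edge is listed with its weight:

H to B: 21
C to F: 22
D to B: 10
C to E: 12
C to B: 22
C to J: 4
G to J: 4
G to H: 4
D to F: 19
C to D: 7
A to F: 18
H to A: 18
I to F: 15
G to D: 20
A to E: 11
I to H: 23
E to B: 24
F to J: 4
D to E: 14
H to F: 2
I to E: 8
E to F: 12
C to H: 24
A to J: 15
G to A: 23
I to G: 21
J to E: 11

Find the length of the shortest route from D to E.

14

Settle nodes by increasing distance from D:
D: 0
C: 7  (via D)
B: 10  (via D)
J: 11  (via C)
E: 14  (via D)
Shortest route: D–E = 14.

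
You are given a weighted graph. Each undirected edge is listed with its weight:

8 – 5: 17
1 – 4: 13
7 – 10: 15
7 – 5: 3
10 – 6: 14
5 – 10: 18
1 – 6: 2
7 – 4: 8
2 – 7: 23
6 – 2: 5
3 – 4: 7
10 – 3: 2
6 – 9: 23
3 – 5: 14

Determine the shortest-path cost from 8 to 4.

28

Settle nodes by increasing distance from 8:
8: 0
5: 17  (via 8)
7: 20  (via 5)
4: 28  (via 7)
Shortest route: 8 → 5 → 7 → 4 = 28.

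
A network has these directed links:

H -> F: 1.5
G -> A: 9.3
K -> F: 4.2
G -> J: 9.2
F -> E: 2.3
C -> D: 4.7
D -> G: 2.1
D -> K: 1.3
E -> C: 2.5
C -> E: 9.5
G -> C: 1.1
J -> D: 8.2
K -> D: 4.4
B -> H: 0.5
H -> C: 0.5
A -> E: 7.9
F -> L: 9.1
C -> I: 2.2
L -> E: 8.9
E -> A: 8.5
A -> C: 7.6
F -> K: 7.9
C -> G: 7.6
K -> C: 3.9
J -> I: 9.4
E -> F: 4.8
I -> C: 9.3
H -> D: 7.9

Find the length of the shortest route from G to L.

20.4

Running Dijkstra from G:
G: 0
C: 1.1  (via G)
I: 3.3  (via C)
D: 5.8  (via C)
K: 7.1  (via D)
J: 9.2  (via G)
A: 9.3  (via G)
E: 10.6  (via C)
F: 11.3  (via K)
L: 20.4  (via F)
Shortest route: G → C → D → K → F → L = 20.4.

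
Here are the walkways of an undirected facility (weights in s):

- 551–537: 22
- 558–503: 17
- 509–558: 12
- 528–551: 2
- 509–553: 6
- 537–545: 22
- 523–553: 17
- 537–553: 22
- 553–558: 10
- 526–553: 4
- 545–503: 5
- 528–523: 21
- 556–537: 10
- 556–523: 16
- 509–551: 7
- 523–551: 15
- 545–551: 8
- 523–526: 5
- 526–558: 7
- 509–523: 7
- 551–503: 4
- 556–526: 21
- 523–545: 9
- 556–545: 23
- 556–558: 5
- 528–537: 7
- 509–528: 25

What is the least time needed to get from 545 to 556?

23 s

Running Dijkstra from 545:
545: 0
503: 5  (via 545)
551: 8  (via 545)
523: 9  (via 545)
528: 10  (via 551)
526: 14  (via 523)
509: 15  (via 551)
537: 17  (via 528)
553: 18  (via 526)
558: 21  (via 526)
556: 23  (via 545)
Shortest route: 545 → 556 = 23 s.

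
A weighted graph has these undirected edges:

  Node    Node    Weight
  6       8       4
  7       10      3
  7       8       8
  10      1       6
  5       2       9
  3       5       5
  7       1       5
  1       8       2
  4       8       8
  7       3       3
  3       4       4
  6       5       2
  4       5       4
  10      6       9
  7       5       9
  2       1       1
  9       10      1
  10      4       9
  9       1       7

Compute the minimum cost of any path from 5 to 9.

12

Running Dijkstra from 5:
5: 0
6: 2  (via 5)
4: 4  (via 5)
3: 5  (via 5)
8: 6  (via 6)
1: 8  (via 8)
7: 8  (via 3)
2: 9  (via 5)
10: 11  (via 6)
9: 12  (via 10)
Shortest route: 5 → 6 → 10 → 9 = 12.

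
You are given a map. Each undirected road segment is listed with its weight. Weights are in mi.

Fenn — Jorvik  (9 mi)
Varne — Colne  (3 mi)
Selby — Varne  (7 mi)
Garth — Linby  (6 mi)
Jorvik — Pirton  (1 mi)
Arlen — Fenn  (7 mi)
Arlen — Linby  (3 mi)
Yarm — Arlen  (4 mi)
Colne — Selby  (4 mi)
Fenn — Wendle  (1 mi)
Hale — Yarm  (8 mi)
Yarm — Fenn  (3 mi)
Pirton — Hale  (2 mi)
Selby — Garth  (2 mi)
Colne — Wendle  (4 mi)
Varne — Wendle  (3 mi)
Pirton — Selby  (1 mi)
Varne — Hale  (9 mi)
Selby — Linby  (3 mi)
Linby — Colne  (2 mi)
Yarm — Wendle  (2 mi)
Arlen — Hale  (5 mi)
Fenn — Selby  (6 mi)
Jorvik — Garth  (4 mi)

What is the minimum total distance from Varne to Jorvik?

9 mi

Enumerating some paths:
Varne - Colne - Linby - Selby - Pirton - Jorvik: 3+2+3+1+1 = 10
Varne - Selby - Pirton - Jorvik: 7+1+1 = 9
Varne - Wendle - Fenn - Selby - Pirton - Jorvik: 3+1+6+1+1 = 12
The minimum is 9 mi via Varne - Selby - Pirton - Jorvik.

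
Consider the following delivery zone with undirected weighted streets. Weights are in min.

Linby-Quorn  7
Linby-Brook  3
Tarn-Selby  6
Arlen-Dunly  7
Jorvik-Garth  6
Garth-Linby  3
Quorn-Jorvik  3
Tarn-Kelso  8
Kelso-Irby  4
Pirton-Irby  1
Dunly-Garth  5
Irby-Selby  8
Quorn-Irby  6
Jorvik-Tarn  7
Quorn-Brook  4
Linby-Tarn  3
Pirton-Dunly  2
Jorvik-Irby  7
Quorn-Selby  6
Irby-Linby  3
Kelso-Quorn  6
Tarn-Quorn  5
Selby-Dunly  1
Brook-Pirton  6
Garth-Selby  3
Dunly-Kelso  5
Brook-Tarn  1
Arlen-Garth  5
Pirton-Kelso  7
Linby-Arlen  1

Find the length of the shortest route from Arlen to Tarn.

4 min

Settle nodes by increasing distance from Arlen:
Arlen: 0
Linby: 1  (via Arlen)
Irby: 4  (via Linby)
Garth: 4  (via Linby)
Brook: 4  (via Linby)
Tarn: 4  (via Linby)
Shortest route: Arlen → Linby → Tarn = 4 min.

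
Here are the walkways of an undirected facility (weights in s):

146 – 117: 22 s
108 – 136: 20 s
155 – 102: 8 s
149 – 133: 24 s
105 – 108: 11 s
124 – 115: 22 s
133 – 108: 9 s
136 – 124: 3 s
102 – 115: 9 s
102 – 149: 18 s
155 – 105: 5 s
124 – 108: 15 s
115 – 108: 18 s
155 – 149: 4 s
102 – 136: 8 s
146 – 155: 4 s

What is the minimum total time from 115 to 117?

Enumerating some paths:
115–108–105–155–146–117: 18+11+5+4+22 = 60
115–102–149–155–146–117: 9+18+4+4+22 = 57
115–102–155–146–117: 9+8+4+22 = 43
The minimum is 43 s via 115–102–155–146–117.

43 s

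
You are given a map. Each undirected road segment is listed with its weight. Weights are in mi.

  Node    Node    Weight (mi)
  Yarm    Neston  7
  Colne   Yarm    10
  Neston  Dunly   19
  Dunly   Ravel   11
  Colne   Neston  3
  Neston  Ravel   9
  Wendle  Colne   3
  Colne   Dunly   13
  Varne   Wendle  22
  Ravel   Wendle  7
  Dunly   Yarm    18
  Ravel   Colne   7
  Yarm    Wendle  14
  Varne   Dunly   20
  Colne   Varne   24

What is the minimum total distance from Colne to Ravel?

Settle nodes by increasing distance from Colne:
Colne: 0
Neston: 3  (via Colne)
Wendle: 3  (via Colne)
Ravel: 7  (via Colne)
Shortest route: Colne → Ravel = 7 mi.

7 mi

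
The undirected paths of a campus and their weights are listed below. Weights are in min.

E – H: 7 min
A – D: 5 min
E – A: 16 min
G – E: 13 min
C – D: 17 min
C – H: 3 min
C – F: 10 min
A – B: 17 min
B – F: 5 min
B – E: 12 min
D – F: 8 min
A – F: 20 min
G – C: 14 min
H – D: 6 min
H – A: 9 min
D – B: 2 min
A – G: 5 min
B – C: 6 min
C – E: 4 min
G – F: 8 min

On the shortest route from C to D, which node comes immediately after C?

Compare a few routes:
C–B–D: 6+2 = 8
C–H–D: 3+6 = 9
Cheapest is C–B–D at 8 min.
So from C the first move is to B.

B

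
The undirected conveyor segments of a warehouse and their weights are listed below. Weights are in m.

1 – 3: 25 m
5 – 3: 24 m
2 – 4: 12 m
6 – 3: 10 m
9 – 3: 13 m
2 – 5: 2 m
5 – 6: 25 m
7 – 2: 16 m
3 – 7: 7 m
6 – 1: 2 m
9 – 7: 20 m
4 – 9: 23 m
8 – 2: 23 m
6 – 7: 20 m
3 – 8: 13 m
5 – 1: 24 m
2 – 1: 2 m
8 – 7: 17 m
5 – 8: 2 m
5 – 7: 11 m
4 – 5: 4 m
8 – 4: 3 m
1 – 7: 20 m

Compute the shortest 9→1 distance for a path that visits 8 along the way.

32 m

Best 9 to 8: 9–3–8 costing 26
Best 8 to 1: 8–5–2–1 costing 6
Total via 8: 26 + 6 = 32 m.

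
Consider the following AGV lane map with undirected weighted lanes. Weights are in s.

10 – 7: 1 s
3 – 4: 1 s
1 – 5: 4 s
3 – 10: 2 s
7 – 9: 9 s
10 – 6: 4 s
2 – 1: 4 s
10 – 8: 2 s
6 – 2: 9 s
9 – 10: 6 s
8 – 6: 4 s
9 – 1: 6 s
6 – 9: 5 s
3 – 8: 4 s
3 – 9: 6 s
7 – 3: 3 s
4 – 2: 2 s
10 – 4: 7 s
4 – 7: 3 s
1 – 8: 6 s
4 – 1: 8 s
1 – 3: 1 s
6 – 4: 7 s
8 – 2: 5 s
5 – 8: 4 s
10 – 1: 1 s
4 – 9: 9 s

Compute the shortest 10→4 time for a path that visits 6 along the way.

11 s

Best 10 to 6: 10–6 costing 4
Best 6 to 4: 6–4 costing 7
Total via 6: 4 + 7 = 11 s.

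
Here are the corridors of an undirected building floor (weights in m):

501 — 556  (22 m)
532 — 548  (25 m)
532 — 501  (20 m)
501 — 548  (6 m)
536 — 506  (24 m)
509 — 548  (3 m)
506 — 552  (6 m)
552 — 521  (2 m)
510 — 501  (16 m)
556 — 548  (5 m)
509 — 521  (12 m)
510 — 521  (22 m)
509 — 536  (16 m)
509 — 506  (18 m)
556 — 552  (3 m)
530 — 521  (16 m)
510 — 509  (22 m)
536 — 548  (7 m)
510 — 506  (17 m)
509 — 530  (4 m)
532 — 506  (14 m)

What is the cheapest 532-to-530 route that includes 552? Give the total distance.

Shortest 532→552: 532–506–552 = 20
Shortest 552→530: 552–556–548–509–530 = 15
Total via 552: 20 + 15 = 35 m.

35 m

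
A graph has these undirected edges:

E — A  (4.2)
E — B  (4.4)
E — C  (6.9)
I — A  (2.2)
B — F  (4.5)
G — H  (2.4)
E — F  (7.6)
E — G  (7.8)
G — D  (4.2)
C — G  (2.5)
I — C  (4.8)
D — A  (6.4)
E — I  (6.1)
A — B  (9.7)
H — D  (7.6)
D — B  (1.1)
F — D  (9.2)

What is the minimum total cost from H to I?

9.7

Settle nodes by increasing distance from H:
H: 0
G: 2.4  (via H)
C: 4.9  (via G)
D: 6.6  (via G)
B: 7.7  (via D)
I: 9.7  (via C)
Shortest route: H → G → C → I = 9.7.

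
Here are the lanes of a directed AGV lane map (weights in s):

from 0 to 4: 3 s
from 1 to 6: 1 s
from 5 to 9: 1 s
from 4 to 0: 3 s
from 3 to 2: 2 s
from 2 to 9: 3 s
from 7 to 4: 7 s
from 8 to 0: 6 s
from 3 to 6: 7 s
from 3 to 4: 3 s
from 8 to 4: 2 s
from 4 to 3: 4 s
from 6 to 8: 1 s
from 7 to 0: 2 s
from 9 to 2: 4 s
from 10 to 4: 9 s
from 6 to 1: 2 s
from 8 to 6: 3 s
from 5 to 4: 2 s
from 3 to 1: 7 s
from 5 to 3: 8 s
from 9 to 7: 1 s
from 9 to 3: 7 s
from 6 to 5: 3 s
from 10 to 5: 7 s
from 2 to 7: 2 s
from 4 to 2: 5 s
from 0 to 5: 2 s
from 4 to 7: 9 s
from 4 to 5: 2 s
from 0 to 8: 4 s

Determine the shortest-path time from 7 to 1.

Shortest distances from 7:
7: 0
0: 2  (via 7)
5: 4  (via 0)
4: 5  (via 0)
9: 5  (via 5)
8: 6  (via 0)
2: 9  (via 9)
3: 9  (via 4)
6: 9  (via 8)
1: 11  (via 6)
Shortest route: 7–0–8–6–1 = 11 s.

11 s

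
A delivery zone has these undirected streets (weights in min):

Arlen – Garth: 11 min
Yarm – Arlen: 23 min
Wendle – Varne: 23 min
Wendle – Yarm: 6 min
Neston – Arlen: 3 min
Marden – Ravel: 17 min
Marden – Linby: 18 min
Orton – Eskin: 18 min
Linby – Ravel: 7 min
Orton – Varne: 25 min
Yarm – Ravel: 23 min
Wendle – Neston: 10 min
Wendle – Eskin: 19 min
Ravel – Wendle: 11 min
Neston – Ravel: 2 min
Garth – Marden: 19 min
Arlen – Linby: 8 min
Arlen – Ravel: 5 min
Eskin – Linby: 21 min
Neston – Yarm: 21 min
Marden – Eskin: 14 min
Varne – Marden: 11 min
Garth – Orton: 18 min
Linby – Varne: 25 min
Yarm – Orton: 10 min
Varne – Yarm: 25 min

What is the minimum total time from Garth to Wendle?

Candidate routes:
Garth → Arlen → Neston → Wendle: 11+3+10 = 24
Garth → Arlen → Ravel → Wendle: 11+5+11 = 27
Garth → Arlen → Neston → Ravel → Wendle: 11+3+2+11 = 27
Cheapest is Garth → Arlen → Neston → Wendle at 24 min.

24 min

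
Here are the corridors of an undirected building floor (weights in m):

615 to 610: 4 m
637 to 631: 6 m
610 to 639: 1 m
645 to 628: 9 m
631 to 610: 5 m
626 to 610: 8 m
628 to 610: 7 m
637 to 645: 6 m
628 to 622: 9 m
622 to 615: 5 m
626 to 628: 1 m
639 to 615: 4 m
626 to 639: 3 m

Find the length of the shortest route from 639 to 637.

Shortest distances from 639:
639: 0
610: 1  (via 639)
626: 3  (via 639)
628: 4  (via 626)
615: 4  (via 639)
631: 6  (via 610)
622: 9  (via 615)
637: 12  (via 631)
Shortest route: 639 → 610 → 631 → 637 = 12 m.

12 m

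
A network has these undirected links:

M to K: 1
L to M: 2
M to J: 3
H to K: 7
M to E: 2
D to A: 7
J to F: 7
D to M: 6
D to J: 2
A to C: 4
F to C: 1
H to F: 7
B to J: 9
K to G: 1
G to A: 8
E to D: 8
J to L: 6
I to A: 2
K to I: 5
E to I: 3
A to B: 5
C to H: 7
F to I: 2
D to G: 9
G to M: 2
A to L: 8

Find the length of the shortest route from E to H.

10

Enumerating some paths:
E - I - F - C - H: 3+2+1+7 = 13
E - M - G - K - H: 2+2+1+7 = 12
E - I - F - H: 3+2+7 = 12
E - M - K - H: 2+1+7 = 10
Cheapest is E - M - K - H at 10.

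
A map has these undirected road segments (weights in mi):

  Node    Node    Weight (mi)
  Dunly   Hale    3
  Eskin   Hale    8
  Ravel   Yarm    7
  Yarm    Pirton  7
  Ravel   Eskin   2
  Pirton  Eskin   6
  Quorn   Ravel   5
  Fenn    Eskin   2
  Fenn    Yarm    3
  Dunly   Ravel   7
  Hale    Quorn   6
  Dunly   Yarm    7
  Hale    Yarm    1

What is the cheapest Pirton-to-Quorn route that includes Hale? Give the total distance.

Best Pirton to Hale: Pirton → Yarm → Hale costing 8
Shortest Hale→Quorn: Hale → Quorn = 6
Total via Hale: 8 + 6 = 14 mi.

14 mi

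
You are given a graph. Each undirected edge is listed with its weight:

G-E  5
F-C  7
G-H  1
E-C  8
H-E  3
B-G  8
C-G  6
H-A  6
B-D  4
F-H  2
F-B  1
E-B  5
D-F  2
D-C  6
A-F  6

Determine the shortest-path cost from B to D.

3

Settle nodes by increasing distance from B:
B: 0
F: 1  (via B)
D: 3  (via F)
Shortest route: B–F–D = 3.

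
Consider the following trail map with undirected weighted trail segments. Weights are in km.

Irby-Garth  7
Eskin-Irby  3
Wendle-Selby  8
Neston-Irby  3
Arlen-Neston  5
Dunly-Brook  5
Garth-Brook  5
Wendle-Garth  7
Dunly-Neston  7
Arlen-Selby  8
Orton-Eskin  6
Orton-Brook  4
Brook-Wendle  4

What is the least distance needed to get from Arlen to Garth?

Compare a few routes:
Arlen–Selby–Wendle–Brook–Garth: 8+8+4+5 = 25
Arlen–Neston–Irby–Garth: 5+3+7 = 15
Arlen–Selby–Wendle–Garth: 8+8+7 = 23
Arlen–Neston–Dunly–Brook–Garth: 5+7+5+5 = 22
The minimum is 15 km via Arlen–Neston–Irby–Garth.

15 km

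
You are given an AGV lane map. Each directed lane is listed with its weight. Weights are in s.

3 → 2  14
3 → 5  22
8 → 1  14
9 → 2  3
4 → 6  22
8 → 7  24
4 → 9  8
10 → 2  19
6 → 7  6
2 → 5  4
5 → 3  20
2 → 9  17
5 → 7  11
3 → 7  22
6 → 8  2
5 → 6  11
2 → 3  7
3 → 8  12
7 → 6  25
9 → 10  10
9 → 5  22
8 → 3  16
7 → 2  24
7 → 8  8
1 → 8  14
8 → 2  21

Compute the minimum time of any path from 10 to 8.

Enumerating some paths:
10 - 2 - 3 - 8: 19+7+12 = 38
10 - 2 - 5 - 6 - 8: 19+4+11+2 = 36
10 - 2 - 5 - 7 - 8: 19+4+11+8 = 42
10 - 2 - 5 - 6 - 7 - 8: 19+4+11+6+8 = 48
The minimum is 36 s via 10 - 2 - 5 - 6 - 8.

36 s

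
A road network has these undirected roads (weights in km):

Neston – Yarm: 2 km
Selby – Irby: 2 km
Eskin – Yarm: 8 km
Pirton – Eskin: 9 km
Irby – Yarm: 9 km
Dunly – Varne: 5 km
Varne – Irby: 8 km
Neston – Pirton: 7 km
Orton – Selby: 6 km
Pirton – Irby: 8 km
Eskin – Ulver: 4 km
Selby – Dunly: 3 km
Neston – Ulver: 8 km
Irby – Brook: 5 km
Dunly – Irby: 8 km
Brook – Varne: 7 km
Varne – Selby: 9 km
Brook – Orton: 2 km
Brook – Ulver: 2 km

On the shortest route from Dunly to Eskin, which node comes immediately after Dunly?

Selby

Compare a few routes:
Dunly–Irby–Brook–Ulver–Eskin: 8+5+2+4 = 19
Dunly–Selby–Orton–Brook–Ulver–Eskin: 3+6+2+2+4 = 17
Dunly–Varne–Brook–Ulver–Eskin: 5+7+2+4 = 18
Dunly–Selby–Irby–Brook–Ulver–Eskin: 3+2+5+2+4 = 16
The minimum is 16 km via Dunly–Selby–Irby–Brook–Ulver–Eskin.
So from Dunly the first move is to Selby.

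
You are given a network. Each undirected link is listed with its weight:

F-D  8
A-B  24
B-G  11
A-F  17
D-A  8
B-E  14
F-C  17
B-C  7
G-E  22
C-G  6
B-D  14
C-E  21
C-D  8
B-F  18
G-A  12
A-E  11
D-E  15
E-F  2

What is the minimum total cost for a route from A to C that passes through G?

18

Best A to G: A–G costing 12
Shortest G→C: G–C = 6
Total via G: 12 + 6 = 18.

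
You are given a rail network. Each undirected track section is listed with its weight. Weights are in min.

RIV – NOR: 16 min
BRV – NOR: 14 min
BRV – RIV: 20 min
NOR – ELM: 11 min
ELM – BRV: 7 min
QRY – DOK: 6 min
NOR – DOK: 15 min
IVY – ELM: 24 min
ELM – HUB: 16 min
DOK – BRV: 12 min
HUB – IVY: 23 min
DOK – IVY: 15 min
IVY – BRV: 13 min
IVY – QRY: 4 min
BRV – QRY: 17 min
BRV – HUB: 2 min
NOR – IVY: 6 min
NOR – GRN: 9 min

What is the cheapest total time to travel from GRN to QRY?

19 min

Candidate routes:
GRN–NOR–DOK–QRY: 9+15+6 = 30
GRN–NOR–IVY–QRY: 9+6+4 = 19
GRN–NOR–IVY–DOK–QRY: 9+6+15+6 = 36
Cheapest is GRN–NOR–IVY–QRY at 19 min.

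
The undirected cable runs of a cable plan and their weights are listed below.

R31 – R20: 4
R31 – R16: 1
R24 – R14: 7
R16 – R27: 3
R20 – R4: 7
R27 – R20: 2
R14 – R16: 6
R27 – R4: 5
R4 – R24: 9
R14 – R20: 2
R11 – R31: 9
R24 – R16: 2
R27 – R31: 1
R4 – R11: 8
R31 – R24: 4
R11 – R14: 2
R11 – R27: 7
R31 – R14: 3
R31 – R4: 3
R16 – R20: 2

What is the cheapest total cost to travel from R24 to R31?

Candidate routes:
R24 → R31: 4 = 4
R24 → R16 → R31: 2+1 = 3
Cheapest is R24 → R16 → R31 at 3.

3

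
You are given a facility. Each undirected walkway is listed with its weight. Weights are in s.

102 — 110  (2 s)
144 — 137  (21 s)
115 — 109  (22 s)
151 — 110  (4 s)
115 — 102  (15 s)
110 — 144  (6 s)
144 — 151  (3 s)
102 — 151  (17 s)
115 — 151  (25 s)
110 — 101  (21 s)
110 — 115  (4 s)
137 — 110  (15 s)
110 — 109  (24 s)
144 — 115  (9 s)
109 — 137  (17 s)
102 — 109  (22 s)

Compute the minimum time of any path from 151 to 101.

25 s

Candidate routes:
151–144–115–110–101: 3+9+4+21 = 37
151–110–101: 4+21 = 25
151–144–110–101: 3+6+21 = 30
Cheapest is 151–110–101 at 25 s.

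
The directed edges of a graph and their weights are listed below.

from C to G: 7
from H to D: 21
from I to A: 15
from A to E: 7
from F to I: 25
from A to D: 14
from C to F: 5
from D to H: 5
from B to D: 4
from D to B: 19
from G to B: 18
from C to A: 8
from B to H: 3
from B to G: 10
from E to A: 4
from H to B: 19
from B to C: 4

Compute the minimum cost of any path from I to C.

52

Shortest distances from I:
I: 0
A: 15  (via I)
E: 22  (via A)
D: 29  (via A)
H: 34  (via D)
B: 48  (via D)
C: 52  (via B)
Shortest route: I–A–D–B–C = 52.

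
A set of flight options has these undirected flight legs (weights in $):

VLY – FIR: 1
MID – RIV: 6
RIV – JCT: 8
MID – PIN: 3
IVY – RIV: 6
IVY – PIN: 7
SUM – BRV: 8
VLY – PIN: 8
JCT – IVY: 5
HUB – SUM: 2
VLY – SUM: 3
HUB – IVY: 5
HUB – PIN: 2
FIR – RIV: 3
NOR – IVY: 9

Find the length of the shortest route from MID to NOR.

$19

Candidate routes:
MID - RIV - JCT - IVY - NOR: 6+8+5+9 = 28
MID - RIV - IVY - NOR: 6+6+9 = 21
MID - PIN - IVY - NOR: 3+7+9 = 19
The minimum is $19 via MID - PIN - IVY - NOR.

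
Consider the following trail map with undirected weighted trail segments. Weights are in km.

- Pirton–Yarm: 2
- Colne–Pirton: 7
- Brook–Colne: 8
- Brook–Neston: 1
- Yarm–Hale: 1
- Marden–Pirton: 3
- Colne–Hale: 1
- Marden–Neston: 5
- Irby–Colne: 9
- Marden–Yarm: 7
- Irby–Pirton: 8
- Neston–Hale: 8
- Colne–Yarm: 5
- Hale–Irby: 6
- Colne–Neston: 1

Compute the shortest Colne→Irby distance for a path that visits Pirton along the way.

12 km

Best Colne to Pirton: Colne → Hale → Yarm → Pirton costing 4
Shortest Pirton→Irby: Pirton → Irby = 8
Total via Pirton: 4 + 8 = 12 km.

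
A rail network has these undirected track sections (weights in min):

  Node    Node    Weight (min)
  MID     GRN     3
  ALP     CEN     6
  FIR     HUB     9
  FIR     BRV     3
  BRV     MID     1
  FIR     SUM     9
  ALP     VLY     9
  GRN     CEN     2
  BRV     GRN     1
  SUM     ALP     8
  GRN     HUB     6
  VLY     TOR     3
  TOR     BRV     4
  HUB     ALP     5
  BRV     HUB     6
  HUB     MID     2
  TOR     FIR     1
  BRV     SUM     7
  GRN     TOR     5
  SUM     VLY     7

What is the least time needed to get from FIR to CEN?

Shortest distances from FIR:
FIR: 0
TOR: 1  (via FIR)
BRV: 3  (via FIR)
VLY: 4  (via TOR)
MID: 4  (via BRV)
GRN: 4  (via BRV)
HUB: 6  (via MID)
CEN: 6  (via GRN)
Shortest route: FIR → BRV → GRN → CEN = 6 min.

6 min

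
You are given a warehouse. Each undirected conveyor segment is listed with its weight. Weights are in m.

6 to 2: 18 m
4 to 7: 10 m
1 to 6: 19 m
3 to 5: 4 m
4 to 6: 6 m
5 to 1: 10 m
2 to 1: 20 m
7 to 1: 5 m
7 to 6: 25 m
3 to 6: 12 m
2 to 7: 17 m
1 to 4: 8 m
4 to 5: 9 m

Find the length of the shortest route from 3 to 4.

Settle nodes by increasing distance from 3:
3: 0
5: 4  (via 3)
6: 12  (via 3)
4: 13  (via 5)
Shortest route: 3 → 5 → 4 = 13 m.

13 m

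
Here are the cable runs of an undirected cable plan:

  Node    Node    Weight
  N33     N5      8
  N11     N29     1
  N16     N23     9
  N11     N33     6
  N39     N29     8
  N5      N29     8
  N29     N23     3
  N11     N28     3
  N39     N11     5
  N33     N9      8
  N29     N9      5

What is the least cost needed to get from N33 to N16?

Shortest distances from N33:
N33: 0
N11: 6  (via N33)
N29: 7  (via N11)
N9: 8  (via N33)
N5: 8  (via N33)
N28: 9  (via N11)
N23: 10  (via N29)
N39: 11  (via N11)
N16: 19  (via N23)
Shortest route: N33 → N11 → N29 → N23 → N16 = 19.

19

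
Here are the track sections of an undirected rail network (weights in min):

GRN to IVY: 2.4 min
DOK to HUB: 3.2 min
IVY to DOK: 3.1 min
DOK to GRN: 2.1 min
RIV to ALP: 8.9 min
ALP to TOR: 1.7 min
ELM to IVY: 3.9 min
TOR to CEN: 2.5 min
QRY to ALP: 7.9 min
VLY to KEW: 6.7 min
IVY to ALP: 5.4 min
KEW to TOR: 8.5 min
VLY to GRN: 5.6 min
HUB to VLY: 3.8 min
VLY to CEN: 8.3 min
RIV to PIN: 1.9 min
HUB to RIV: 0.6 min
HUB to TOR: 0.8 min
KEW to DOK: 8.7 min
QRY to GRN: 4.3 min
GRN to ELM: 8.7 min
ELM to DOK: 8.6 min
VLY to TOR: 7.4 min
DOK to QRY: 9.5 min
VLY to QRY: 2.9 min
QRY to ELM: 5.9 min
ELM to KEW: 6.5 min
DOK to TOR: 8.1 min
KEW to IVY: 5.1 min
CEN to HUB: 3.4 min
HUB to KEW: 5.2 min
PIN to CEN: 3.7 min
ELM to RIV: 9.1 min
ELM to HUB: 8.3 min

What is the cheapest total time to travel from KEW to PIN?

7.7 min

Compare a few routes:
KEW - HUB - RIV - PIN: 5.2+0.6+1.9 = 7.7
KEW - TOR - HUB - RIV - PIN: 8.5+0.8+0.6+1.9 = 11.8
The minimum is 7.7 min via KEW - HUB - RIV - PIN.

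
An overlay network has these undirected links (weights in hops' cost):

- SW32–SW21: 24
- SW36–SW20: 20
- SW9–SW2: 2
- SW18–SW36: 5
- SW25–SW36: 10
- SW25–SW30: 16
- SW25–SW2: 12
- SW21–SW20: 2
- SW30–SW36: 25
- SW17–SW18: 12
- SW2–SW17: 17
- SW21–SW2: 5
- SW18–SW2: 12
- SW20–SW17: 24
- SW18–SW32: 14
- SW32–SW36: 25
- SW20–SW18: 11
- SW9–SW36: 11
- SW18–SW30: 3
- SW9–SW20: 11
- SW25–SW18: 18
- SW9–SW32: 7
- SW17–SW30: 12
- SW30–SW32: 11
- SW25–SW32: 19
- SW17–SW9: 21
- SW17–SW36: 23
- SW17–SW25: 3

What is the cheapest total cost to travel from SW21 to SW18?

13 hops' cost

Candidate routes:
SW21 → SW2 → SW18: 5+12 = 17
SW21 → SW20 → SW18: 2+11 = 13
Cheapest is SW21 → SW20 → SW18 at 13 hops' cost.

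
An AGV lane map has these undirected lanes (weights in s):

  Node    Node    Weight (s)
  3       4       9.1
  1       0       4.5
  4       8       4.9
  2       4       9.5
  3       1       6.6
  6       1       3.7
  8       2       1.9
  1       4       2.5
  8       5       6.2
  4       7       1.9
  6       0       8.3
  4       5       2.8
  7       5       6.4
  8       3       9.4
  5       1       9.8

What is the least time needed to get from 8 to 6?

11.1 s

Candidate routes:
8 → 5 → 4 → 1 → 6: 6.2+2.8+2.5+3.7 = 15.2
8 → 4 → 1 → 6: 4.9+2.5+3.7 = 11.1
Cheapest is 8 → 4 → 1 → 6 at 11.1 s.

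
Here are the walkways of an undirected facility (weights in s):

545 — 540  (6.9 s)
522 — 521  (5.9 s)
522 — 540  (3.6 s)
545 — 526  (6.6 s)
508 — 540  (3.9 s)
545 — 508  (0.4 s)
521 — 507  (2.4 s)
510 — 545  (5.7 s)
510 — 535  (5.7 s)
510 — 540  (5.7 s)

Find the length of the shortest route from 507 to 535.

Running Dijkstra from 507:
507: 0
521: 2.4  (via 507)
522: 8.3  (via 521)
540: 11.9  (via 522)
508: 15.8  (via 540)
545: 16.2  (via 508)
510: 17.6  (via 540)
526: 22.8  (via 545)
535: 23.3  (via 510)
Shortest route: 507 → 521 → 522 → 540 → 510 → 535 = 23.3 s.

23.3 s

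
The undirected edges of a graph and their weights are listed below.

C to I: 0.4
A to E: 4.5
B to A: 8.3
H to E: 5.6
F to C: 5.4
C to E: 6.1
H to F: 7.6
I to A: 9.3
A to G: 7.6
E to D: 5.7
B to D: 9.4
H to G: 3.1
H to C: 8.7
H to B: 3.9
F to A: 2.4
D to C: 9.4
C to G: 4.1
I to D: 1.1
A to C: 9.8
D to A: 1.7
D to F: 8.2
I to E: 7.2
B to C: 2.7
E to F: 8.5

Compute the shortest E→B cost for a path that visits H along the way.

Shortest E→H: E → H = 5.6
Best H to B: H → B costing 3.9
Total via H: 5.6 + 3.9 = 9.5.

9.5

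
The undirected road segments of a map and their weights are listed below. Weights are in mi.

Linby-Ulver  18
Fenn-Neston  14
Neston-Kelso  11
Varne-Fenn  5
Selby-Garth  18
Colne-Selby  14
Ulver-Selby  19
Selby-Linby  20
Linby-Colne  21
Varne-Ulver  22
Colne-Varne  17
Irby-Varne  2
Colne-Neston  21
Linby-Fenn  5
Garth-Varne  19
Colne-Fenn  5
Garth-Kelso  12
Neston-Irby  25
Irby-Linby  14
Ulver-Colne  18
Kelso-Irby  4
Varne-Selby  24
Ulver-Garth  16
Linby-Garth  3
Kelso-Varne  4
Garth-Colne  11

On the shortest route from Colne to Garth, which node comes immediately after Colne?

Garth

Candidate routes:
Colne–Garth: 11 = 11
Colne–Fenn–Linby–Garth: 5+5+3 = 13
Colne–Linby–Garth: 21+3 = 24
The minimum is 11 mi via Colne–Garth.
So from Colne the first move is to Garth.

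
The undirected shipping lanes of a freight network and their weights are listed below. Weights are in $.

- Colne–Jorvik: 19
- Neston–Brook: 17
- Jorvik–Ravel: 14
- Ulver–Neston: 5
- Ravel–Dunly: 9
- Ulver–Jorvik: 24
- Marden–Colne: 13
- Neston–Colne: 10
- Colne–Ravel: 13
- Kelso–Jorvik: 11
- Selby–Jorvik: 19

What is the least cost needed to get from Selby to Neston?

Shortest distances from Selby:
Selby: 0
Jorvik: 19  (via Selby)
Kelso: 30  (via Jorvik)
Ravel: 33  (via Jorvik)
Colne: 38  (via Jorvik)
Dunly: 42  (via Ravel)
Ulver: 43  (via Jorvik)
Neston: 48  (via Colne)
Shortest route: Selby–Jorvik–Colne–Neston = $48.

$48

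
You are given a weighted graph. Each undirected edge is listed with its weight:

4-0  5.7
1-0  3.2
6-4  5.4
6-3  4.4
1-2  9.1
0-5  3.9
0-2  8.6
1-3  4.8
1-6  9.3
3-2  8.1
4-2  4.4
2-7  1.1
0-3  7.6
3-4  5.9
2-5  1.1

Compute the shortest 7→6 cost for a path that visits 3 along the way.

13.6

Best 7 to 3: 7 → 2 → 3 costing 9.2
Best 3 to 6: 3 → 6 costing 4.4
Total via 3: 9.2 + 4.4 = 13.6.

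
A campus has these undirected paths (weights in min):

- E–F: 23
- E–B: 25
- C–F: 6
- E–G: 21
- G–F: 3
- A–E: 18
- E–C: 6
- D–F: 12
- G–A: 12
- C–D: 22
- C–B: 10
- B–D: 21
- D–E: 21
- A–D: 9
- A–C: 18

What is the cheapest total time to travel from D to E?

Running Dijkstra from D:
D: 0
A: 9  (via D)
F: 12  (via D)
G: 15  (via F)
C: 18  (via F)
B: 21  (via D)
E: 21  (via D)
Shortest route: D–E = 21 min.

21 min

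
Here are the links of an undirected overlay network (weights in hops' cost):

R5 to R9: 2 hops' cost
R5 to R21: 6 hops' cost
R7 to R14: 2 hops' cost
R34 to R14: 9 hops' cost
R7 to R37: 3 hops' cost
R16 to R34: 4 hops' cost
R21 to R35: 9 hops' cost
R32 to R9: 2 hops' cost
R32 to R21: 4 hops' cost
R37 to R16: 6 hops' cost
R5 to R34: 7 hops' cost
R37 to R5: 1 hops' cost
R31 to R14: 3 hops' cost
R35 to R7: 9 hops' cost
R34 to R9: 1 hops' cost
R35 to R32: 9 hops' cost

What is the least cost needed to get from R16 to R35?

16 hops' cost

Enumerating some paths:
R16 → R37 → R5 → R9 → R32 → R35: 6+1+2+2+9 = 20
R16 → R34 → R9 → R32 → R35: 4+1+2+9 = 16
R16 → R37 → R7 → R35: 6+3+9 = 18
Cheapest is R16 → R34 → R9 → R32 → R35 at 16 hops' cost.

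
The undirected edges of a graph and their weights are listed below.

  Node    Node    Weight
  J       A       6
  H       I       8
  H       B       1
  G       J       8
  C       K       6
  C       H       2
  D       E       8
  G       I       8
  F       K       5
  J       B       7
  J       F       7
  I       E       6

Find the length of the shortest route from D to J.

30

Enumerating some paths:
D - E - I - G - J: 8+6+8+8 = 30
D - E - I - H - C - K - F - J: 8+6+8+2+6+5+7 = 42
The minimum is 30 via D - E - I - G - J.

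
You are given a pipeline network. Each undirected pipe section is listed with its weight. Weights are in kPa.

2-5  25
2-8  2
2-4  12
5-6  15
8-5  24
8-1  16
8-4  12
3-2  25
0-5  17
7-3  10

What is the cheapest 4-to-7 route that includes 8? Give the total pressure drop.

49 kPa

Best 4 to 8: 4 → 8 costing 12
Best 8 to 7: 8 → 2 → 3 → 7 costing 37
Total via 8: 12 + 37 = 49 kPa.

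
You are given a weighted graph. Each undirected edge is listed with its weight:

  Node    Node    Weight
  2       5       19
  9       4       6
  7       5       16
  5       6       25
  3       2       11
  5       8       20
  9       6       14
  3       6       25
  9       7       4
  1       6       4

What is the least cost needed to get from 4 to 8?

46

Enumerating some paths:
4–9–7–5–8: 6+4+16+20 = 46
4–9–6–5–8: 6+14+25+20 = 65
The minimum is 46 via 4–9–7–5–8.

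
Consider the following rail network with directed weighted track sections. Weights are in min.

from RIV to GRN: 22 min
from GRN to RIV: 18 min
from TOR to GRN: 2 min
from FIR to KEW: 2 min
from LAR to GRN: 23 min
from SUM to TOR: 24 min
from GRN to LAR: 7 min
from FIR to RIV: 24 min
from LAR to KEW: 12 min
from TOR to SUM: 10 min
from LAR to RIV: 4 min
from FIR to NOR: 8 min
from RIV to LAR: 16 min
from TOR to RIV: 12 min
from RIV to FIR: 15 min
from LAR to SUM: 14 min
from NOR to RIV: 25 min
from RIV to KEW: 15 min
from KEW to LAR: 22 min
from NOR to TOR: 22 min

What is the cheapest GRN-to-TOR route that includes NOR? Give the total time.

56 min

Shortest GRN→NOR: GRN–LAR–RIV–FIR–NOR = 34
Best NOR to TOR: NOR–TOR costing 22
Total via NOR: 34 + 22 = 56 min.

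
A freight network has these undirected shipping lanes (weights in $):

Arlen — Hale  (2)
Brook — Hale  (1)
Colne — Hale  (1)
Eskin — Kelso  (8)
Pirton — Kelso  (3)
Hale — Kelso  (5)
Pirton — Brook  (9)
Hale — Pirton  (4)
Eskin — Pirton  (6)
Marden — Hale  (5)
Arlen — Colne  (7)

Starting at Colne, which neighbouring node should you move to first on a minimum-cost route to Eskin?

Hale

Enumerating some paths:
Colne - Hale - Kelso - Eskin: 1+5+8 = 14
Colne - Hale - Pirton - Kelso - Eskin: 1+4+3+8 = 16
Colne - Hale - Pirton - Eskin: 1+4+6 = 11
Colne - Hale - Kelso - Pirton - Eskin: 1+5+3+6 = 15
Cheapest is Colne - Hale - Pirton - Eskin at $11.
So from Colne the first move is to Hale.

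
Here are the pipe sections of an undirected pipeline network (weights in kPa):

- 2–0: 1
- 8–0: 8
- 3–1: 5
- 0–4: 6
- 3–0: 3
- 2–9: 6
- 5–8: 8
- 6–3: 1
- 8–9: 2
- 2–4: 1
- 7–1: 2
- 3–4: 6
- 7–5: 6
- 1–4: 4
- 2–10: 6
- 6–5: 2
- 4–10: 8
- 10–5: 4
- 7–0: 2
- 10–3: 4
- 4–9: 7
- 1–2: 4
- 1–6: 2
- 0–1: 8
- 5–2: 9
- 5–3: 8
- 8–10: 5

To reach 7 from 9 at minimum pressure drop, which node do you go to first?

Candidate routes:
9 → 8 → 0 → 7: 2+8+2 = 12
9 → 2 → 0 → 7: 6+1+2 = 9
9 → 4 → 2 → 0 → 7: 7+1+1+2 = 11
Cheapest is 9 → 2 → 0 → 7 at 9 kPa.
So from 9 the first move is to 2.

2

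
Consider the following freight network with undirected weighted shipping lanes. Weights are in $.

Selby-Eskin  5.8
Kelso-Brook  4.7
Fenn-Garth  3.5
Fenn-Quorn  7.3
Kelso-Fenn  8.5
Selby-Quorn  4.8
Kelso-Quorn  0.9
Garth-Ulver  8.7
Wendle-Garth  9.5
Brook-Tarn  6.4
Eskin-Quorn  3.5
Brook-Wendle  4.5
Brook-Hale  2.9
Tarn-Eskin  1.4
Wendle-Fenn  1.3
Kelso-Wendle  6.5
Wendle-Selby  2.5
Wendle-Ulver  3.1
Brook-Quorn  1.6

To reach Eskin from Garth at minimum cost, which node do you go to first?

Fenn

Enumerating some paths:
Garth → Fenn → Quorn → Eskin: 3.5+7.3+3.5 = 14.3
Garth → Fenn → Wendle → Brook → Quorn → Eskin: 3.5+1.3+4.5+1.6+3.5 = 14.4
Garth → Fenn → Wendle → Selby → Quorn → Eskin: 3.5+1.3+2.5+4.8+3.5 = 15.6
Garth → Fenn → Wendle → Selby → Eskin: 3.5+1.3+2.5+5.8 = 13.1
The minimum is $13.1 via Garth → Fenn → Wendle → Selby → Eskin.
So from Garth the first move is to Fenn.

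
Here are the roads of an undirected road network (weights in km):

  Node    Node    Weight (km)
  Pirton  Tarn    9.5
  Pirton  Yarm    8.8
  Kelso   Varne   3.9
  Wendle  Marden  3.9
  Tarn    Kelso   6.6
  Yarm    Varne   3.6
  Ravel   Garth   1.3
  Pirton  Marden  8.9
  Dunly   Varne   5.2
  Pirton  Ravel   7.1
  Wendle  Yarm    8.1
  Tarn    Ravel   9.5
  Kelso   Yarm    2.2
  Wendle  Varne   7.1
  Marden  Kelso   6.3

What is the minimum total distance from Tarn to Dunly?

Shortest distances from Tarn:
Tarn: 0
Kelso: 6.6  (via Tarn)
Yarm: 8.8  (via Kelso)
Pirton: 9.5  (via Tarn)
Ravel: 9.5  (via Tarn)
Varne: 10.5  (via Kelso)
Garth: 10.8  (via Ravel)
Marden: 12.9  (via Kelso)
Dunly: 15.7  (via Varne)
Shortest route: Tarn → Kelso → Varne → Dunly = 15.7 km.

15.7 km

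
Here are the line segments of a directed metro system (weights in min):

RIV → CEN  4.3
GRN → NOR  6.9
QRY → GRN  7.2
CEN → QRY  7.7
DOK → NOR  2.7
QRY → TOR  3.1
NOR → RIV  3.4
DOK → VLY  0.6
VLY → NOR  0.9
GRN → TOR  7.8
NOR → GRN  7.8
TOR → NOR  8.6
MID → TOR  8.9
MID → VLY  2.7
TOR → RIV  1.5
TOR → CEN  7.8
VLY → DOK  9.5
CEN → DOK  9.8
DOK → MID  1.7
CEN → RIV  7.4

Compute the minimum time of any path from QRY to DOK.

18.7 min

Enumerating some paths:
QRY - TOR - RIV - CEN - DOK: 3.1+1.5+4.3+9.8 = 18.7
QRY - TOR - CEN - DOK: 3.1+7.8+9.8 = 20.7
The minimum is 18.7 min via QRY - TOR - RIV - CEN - DOK.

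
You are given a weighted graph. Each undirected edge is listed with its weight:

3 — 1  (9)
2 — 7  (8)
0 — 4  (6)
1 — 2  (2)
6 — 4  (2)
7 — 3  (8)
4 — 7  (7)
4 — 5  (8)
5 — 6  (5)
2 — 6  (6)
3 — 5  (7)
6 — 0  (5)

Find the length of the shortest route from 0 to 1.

13

Shortest distances from 0:
0: 0
6: 5  (via 0)
4: 6  (via 0)
5: 10  (via 6)
2: 11  (via 6)
1: 13  (via 2)
Shortest route: 0–6–2–1 = 13.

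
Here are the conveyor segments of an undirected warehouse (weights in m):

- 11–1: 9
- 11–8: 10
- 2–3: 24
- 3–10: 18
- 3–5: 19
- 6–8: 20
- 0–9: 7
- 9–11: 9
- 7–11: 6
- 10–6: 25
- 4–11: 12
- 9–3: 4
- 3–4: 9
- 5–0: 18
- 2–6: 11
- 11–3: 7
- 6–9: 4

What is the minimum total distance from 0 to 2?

22 m

Enumerating some paths:
0 → 9 → 6 → 2: 7+4+11 = 22
0 → 9 → 3 → 2: 7+4+24 = 35
The minimum is 22 m via 0 → 9 → 6 → 2.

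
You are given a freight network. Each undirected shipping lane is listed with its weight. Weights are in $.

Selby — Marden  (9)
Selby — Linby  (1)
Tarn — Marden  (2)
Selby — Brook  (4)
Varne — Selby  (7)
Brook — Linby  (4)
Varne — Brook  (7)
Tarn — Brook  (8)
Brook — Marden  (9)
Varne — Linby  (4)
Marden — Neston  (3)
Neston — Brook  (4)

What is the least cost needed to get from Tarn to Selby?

$11

Shortest distances from Tarn:
Tarn: 0
Marden: 2  (via Tarn)
Neston: 5  (via Marden)
Brook: 8  (via Tarn)
Selby: 11  (via Marden)
Shortest route: Tarn → Marden → Selby = $11.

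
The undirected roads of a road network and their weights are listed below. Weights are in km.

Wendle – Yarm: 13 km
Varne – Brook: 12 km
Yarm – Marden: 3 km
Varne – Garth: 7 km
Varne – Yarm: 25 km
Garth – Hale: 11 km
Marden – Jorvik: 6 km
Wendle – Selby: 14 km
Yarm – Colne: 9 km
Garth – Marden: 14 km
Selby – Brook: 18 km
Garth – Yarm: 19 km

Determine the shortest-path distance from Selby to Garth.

Compare a few routes:
Selby - Wendle - Yarm - Garth: 14+13+19 = 46
Selby - Brook - Varne - Garth: 18+12+7 = 37
Selby - Wendle - Yarm - Marden - Garth: 14+13+3+14 = 44
The minimum is 37 km via Selby - Brook - Varne - Garth.

37 km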